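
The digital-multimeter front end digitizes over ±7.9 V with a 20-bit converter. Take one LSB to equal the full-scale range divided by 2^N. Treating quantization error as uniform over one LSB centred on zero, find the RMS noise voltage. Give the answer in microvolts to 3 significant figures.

4.35 µV

Range = 7.9 − (-7.9) = 15.8 V.
LSB = 15.8 V / 2^20 = 15.068 µV.
V_rms = LSB/√12 = 15.068 µV / √12 = 4.35 µV.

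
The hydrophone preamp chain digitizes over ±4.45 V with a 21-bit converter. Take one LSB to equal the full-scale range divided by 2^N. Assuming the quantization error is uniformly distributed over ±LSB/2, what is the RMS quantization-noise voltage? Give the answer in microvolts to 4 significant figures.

1.225 µV

Span: 4.45 V − (-4.45 V) = 8.9 V.
LSB = 8.9 V / 2^21 = 4.24385 µV.
V_rms = LSB/√12 = 4.24385 µV / √12 = 1.225 µV.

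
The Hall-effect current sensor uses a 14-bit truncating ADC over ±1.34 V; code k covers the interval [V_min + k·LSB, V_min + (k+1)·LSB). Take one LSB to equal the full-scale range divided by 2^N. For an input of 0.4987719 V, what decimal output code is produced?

11241

The full-scale span is 1.34 − (-1.34) = 2.68 V. LSB = 2.68 V / 2^14 ≈ 163.6 µV.
(V_in − V_min) × 2^14/range = (0.4987719 − (-1.34)) × 16384/2.68 = 11241.209.
Floor → code = 11241.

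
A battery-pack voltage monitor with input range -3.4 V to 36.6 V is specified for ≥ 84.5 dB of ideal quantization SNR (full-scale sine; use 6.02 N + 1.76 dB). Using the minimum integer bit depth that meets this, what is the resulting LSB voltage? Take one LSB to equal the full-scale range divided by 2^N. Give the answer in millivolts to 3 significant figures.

The full-scale span is 36.6 − (-3.4) = 40 V.
6.02 N + 1.76 ≥ 84.5 gives N ≥ 13.744, so the minimum integer is 14.
Step size = 40/16384 V = 2.44 mV.

2.44 mV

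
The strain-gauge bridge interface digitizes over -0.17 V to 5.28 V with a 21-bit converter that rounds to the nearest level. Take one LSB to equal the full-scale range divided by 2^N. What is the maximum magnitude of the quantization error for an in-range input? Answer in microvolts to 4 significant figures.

1.299 µV

Full-scale range = 5.28 V − (-0.17 V) = 5.45 V.
One LSB is 5.45 V / 2097152 = 2.59876 µV.
A rounding quantizer has |error| ≤ LSB/2 = 1.299 µV.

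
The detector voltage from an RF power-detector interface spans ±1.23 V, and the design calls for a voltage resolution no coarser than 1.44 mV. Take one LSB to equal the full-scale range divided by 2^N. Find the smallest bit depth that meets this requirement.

Full-scale range = 1.23 V − (-1.23 V) = 2.46 V.
Need 2^N ≥ 2.46 V / 1.44 mV = 1708 → N_min = 11.

11 bits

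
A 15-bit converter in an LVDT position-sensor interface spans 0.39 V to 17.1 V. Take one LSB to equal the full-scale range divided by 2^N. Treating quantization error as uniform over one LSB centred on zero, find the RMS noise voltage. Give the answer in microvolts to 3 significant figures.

Full-scale range = 17.1 V − (0.39 V) = 16.71 V.
One LSB is 16.71 V / 32768 = 0.50995 mV.
V_rms = LSB/√12 = 0.50995 mV / √12 = 147 µV.

147 µV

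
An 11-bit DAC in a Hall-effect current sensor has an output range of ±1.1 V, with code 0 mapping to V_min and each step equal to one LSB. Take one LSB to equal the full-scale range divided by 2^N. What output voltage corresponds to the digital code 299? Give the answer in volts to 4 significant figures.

The full-scale span is 1.1 − (-1.1) = 2.2 V. LSB = 2.2 V / 2^11.
V_out = -1.1 + 299 × (2.2/2048) V
      = -1.1 + 0.321191 = -0.778809 V.

-0.7788 V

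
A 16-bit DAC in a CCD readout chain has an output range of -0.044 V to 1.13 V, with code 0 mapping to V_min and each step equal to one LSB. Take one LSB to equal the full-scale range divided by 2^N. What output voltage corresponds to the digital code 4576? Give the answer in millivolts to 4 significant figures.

Range = 1.13 − (-0.044) = 1.174 V. LSB = 1.174 V / 2^16.
V_out = V_min + code × LSB = -0.044 V + 4576 × 1.174 V / 65536
      = -0.044 V + 0.0819736 V = 0.0379736 V.

37.97 mV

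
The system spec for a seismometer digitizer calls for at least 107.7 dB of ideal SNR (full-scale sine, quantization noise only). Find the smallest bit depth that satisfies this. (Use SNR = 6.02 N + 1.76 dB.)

18 bits

6.02 N + 1.76 ≥ 107.7 gives N ≥ 17.598, so the minimum integer is 18.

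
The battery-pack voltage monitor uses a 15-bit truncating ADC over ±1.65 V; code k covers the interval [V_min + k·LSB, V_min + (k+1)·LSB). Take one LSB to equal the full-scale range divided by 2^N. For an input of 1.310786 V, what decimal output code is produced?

29399

Range = 1.65 − (-1.65) = 3.3 V. LSB = 3.3 V / 2^15 ≈ 100.7 µV.
(V_in − V_min) × 2^15/range = (1.310786 − (-1.65)) × 32768/3.3 = 29399.708.
Floor → code = 29399.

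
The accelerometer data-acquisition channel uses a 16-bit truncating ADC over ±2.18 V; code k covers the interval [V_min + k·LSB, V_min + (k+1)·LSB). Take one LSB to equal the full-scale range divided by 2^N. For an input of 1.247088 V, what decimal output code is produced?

Full-scale range = 2.18 V − (-2.18 V) = 4.36 V. LSB = 4.36 V / 2^16 ≈ 66.53 µV.
(V_in − V_min) × 2^16/range = (1.247088 − (-2.18)) × 65536/4.36 = 51513.220.
Floor → code = 51513.

51513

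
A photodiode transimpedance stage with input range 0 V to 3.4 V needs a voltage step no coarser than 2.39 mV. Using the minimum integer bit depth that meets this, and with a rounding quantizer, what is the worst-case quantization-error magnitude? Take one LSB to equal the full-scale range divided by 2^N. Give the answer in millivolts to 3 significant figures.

Span = 3.4 V.
Required number of levels: 3.4/2.39 mV = 1422.6; smallest N with 2^N ≥ that is 11.
Step size = 3.4/2048 V = 1.6602 mV.
Max error for round-to-nearest is LSB/2 = 0.830 mV.

0.830 mV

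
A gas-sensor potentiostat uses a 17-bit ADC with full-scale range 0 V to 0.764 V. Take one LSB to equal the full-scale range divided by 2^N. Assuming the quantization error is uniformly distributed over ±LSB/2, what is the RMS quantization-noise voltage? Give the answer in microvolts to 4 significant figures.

1.683 µV

Range is 0.764 V.
Step size = 0.764/131072 V = 5.82886 µV.
For a uniform distribution on [−LSB/2, +LSB/2], V_rms = LSB/√12 = 5.82886 µV/3.4641 = 1.683 µV.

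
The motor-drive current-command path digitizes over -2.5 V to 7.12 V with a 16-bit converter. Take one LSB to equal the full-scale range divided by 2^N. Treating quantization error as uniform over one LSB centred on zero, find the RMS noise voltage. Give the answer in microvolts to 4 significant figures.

The full-scale span is 7.12 − (-2.5) = 9.62 V.
One LSB is 9.62 V / 65536 = 146.790 µV.
For a uniform distribution on [−LSB/2, +LSB/2], V_rms = LSB/√12 = 146.790 µV/3.4641 = 42.37 µV.

42.37 µV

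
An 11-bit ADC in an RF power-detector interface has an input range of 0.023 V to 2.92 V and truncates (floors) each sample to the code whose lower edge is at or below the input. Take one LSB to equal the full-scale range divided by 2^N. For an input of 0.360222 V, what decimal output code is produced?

238

Range = 2.92 − (0.023) = 2.897 V. LSB = 2.897 V / 2^11 ≈ 1.415 mV.
code = ⌊(V_in − V_min)/LSB⌋ = ⌊(V_in − V_min) × 2^11 / range⌋
     = ⌊(0.360222 − (0.023)) × 2048 / 2.897⌋ = ⌊0.337222 × 2048/2.897⌋
     = ⌊238.395⌋ = 238.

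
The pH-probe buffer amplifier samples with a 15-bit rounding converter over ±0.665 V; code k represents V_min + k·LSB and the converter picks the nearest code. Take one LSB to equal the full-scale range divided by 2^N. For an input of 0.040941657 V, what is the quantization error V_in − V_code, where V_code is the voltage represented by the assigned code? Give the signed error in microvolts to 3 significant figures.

−12.0 µV

Span: 0.665 V − (-0.665 V) = 1.33 V. LSB = 1.33 V / 2^15 ≈ 40.59 µV.
(0.040941657 − (-0.665)) / LSB = 0.705941657 × 32768/1.33 = 17392.7039. Nearest integer: k = 17393.
V_code = V_min + k × range/2^15 = -0.665 + 17393 × 1.33/32768 = 0.040953674316 V.
Error = V_in − V_code = 0.040941657 − (0.040953674316) = −12.0 µV.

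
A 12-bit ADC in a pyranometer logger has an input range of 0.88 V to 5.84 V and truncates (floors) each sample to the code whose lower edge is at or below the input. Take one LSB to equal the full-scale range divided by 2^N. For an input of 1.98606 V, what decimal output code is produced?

913

Span: 5.84 V − (0.88 V) = 4.96 V. LSB = 4.96 V / 2^12 ≈ 1.211 mV.
code = ⌊(V_in − V_min)/LSB⌋ = ⌊(V_in − V_min) × 2^12 / range⌋
     = ⌊(1.98606 − (0.88)) × 4096 / 4.96⌋ = ⌊1.10606 × 4096/4.96⌋
     = ⌊913.391⌋ = 913.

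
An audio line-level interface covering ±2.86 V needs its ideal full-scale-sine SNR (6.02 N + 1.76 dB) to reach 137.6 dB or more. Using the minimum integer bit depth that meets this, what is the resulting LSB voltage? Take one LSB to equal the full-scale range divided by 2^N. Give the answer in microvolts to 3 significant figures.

The full-scale span is 2.86 − (-2.86) = 5.72 V.
N ≥ (137.6 − 1.76)/6.02 = 22.565 → N_min = 23.
LSB = 5.72 V ÷ 2^23 = 5.72/8388608 V = 0.682 µV.

0.682 µV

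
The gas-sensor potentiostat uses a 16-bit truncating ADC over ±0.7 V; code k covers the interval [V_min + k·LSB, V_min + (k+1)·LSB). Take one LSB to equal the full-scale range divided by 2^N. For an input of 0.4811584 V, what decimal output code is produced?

55291

Span: 0.7 V − (-0.7 V) = 1.4 V. LSB = 1.4 V / 2^16 ≈ 21.36 µV.
code = ⌊(V_in − V_min)/LSB⌋ = ⌊(V_in − V_min) × 2^16 / range⌋
     = ⌊(0.4811584 − (-0.7)) × 65536 / 1.4⌋ = ⌊1.1811584 × 65536/1.4⌋
     = ⌊55291.712⌋ = 55291.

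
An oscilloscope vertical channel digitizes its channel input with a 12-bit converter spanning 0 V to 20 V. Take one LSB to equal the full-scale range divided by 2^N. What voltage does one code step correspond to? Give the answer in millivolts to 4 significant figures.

Span = 20 V.
There are 2^12 = 4096 steps.
LSB = 20 V / 2^12 = 4.883 mV.

4.883 mV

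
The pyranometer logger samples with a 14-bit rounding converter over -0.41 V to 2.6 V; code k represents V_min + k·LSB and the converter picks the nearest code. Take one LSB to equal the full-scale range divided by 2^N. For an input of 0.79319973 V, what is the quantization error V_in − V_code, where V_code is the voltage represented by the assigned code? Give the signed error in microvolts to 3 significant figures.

+44.8 µV

The full-scale span is 2.6 − (-0.41) = 3.01 V. LSB = 3.01 V / 2^14 ≈ 183.7 µV.
(V_in − V_min)/LSB = (0.79319973 − (-0.41)) × 16384/3.01 = 6549.2440 → nearest code k = 6549.
V_code = V_min + k × range/2^14 = -0.41 + 6549 × 3.01/16384 = 0.79315490723 V.
Error = V_in − V_code = 0.79319973 − (0.79315490723) = +44.8 µV.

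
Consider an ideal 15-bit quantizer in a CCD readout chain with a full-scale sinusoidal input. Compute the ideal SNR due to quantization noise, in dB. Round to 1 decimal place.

92.1 dB

Ideal quantization SNR: 6.02 × 15 + 1.76 dB = 92.1 dB.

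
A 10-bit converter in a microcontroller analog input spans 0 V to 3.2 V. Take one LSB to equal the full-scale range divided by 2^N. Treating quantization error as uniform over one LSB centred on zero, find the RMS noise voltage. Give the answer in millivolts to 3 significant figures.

0.902 mV

Span = 3.2 V.
One LSB is 3.2 V / 1024 = 3.1250 mV.
V_rms = LSB/√12 = 3.1250 mV / √12 = 0.902 mV.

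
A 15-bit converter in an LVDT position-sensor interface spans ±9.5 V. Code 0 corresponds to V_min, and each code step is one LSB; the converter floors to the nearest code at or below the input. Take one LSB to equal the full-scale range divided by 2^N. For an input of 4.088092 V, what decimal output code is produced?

The full-scale span is 9.5 − (-9.5) = 19 V. LSB = 19 V / 2^15 ≈ 0.5798 mV.
(V_in − V_min) × 2^15/range = (4.088092 − (-9.5)) × 32768/19 = 23434.453.
Floor → code = 23434.

23434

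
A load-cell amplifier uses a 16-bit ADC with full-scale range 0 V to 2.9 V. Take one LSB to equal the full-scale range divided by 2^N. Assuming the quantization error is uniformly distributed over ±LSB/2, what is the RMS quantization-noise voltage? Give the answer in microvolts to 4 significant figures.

12.77 µV

Span = 2.9 V.
LSB = 2.9 V / 2^16 = 44.2505 µV.
For a uniform distribution on [−LSB/2, +LSB/2], V_rms = LSB/√12 = 44.2505 µV/3.4641 = 12.77 µV.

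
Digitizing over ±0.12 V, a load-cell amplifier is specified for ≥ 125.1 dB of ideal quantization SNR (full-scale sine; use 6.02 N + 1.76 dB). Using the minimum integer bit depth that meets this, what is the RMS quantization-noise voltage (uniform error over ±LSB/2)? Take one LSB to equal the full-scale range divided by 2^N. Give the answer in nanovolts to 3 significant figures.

Range = 0.12 − (-0.12) = 0.24 V.
6.02 N + 1.76 ≥ 125.1 gives N ≥ 20.488, so the minimum integer is 21.
LSB = 0.24 V / 2^21 = 114.44 nV.
RMS noise = LSB/√12 = 33.0 nV.

33.0 nV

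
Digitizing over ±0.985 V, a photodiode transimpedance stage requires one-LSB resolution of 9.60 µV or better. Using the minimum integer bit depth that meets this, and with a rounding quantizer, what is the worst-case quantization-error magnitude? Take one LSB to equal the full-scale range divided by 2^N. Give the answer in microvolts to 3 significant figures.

3.76 µV

Range = 0.985 − (-0.985) = 1.97 V.
Required number of levels: 1.97/9.60 µV = 205210; smallest N with 2^N ≥ that is 18.
LSB = 1.97 V / 2^18 = 7.5150 µV.
Half an LSB is 3.76 µV.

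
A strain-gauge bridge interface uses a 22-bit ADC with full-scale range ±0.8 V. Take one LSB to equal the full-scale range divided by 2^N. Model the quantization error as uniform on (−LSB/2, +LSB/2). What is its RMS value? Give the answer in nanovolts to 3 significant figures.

The full-scale span is 0.8 − (-0.8) = 1.6 V.
Step size = 1.6/4194304 V = 381.47 nV.
RMS of a uniform error over width LSB is LSB/√12 = 110 nV.

110 nV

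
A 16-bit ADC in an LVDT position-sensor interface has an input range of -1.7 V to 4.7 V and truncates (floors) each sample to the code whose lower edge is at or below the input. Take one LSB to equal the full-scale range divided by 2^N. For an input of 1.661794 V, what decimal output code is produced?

Span: 4.7 V − (-1.7 V) = 6.4 V. LSB = 6.4 V / 2^16 ≈ 97.66 µV.
code = ⌊(V_in − V_min)/LSB⌋ = ⌊(V_in − V_min) × 2^16 / range⌋
     = ⌊(1.661794 − (-1.7)) × 65536 / 6.4⌋ = ⌊3.361794 × 65536/6.4⌋
     = ⌊34424.771⌋ = 34424.

34424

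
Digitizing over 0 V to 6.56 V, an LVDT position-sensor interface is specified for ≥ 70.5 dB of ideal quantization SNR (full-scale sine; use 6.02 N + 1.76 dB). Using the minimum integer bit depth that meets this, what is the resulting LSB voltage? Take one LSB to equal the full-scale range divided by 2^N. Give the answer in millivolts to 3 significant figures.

1.60 mV

Full-scale range = 6.56 V.
6.02 N + 1.76 ≥ 70.5 gives N ≥ 11.419, so the minimum integer is 12.
One LSB is 6.56 V / 4096 = 1.60 mV.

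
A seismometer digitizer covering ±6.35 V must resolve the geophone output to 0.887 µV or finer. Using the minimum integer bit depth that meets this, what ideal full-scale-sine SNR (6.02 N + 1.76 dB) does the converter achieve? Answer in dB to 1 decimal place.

146.2 dB

Span: 6.35 V − (-6.35 V) = 12.7 V.
Levels needed ≥ 12.7/0.887 µV = 1.432e7. 2^24 = 16777216 suffices, so N_min = 24.
SNR = 6.02 × 24 + 1.76 = 146.24 dB.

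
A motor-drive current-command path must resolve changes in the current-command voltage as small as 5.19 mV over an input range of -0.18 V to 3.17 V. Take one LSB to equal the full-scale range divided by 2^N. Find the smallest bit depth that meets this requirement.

Full-scale range = 3.17 V − (-0.18 V) = 3.35 V.
3.35 V / 5.19 mV = 645.5. Since 2^9 = 512 and 2^10 = 1024, N = 10.

10 bits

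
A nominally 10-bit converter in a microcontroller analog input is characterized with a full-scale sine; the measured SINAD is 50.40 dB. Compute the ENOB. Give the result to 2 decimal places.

8.08 bits

Inverting SNR = 6.02 N + 1.76: N_eff = (50.40 − 1.76)/6.02 = 8.0797.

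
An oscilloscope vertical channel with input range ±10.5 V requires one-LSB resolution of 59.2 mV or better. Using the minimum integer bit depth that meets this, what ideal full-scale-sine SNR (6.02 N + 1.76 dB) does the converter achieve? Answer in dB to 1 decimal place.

55.9 dB

Range = 10.5 − (-10.5) = 21 V.
21 V / 59.2 mV = 354.7. Since 2^8 = 256 and 2^9 = 512, N = 9.
SNR = 6.02 × 9 + 1.76 = 55.94 dB.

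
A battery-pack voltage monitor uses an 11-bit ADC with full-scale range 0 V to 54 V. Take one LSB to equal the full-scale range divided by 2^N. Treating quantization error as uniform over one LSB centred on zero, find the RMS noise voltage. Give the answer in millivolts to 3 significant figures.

7.61 mV

Span = 54 V.
LSB = 54 V ÷ 2^11 = 54/2048 V = 26.367 mV.
For a uniform distribution on [−LSB/2, +LSB/2], V_rms = LSB/√12 = 26.367 mV/3.4641 = 7.61 mV.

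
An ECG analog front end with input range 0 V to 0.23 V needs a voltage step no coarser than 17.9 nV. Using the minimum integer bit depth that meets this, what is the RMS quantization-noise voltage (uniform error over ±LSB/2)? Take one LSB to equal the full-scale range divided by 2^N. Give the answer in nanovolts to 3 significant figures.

Span = 0.23 V.
Need 2^N ≥ 0.23 V / 17.9 nV = 1.285e7 → N_min = 24.
LSB = 0.23 V / 2^24 = 13.709 nV.
RMS noise = LSB/√12 = 3.96 nV.

3.96 nV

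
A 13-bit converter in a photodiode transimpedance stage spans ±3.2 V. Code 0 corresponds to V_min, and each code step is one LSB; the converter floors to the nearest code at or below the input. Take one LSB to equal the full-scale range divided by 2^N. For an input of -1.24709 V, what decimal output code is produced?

The full-scale span is 3.2 − (-3.2) = 6.4 V. LSB = 6.4 V / 2^13 ≈ 0.7812 mV.
(V_in − V_min) × 2^13/range = (-1.24709 − (-3.2)) × 8192/6.4 = 2499.725.
Floor → code = 2499.

2499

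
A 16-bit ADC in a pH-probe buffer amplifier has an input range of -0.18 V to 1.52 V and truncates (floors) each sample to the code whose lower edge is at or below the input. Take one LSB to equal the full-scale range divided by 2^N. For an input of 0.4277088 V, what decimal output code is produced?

23427

Range = 1.52 − (-0.18) = 1.7 V. LSB = 1.7 V / 2^16 ≈ 25.94 µV.
code = ⌊(V_in − V_min)/LSB⌋ = ⌊(V_in − V_min) × 2^16 / range⌋
     = ⌊(0.4277088 − (-0.18)) × 65536 / 1.7⌋ = ⌊0.6077088 × 65536/1.7⌋
     = ⌊23427.532⌋ = 23427.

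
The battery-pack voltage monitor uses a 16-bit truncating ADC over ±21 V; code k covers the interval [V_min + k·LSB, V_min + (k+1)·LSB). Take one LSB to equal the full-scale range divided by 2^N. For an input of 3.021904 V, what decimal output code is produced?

37483

The full-scale span is 21 − (-21) = 42 V. LSB = 42 V / 2^16 ≈ 0.6409 mV.
code = ⌊(V_in − V_min)/LSB⌋ = ⌊(V_in − V_min) × 2^16 / range⌋
     = ⌊(3.021904 − (-21)) × 65536 / 42⌋ = ⌊24.021904 × 65536/42⌋
     = ⌊37483.321⌋ = 37483.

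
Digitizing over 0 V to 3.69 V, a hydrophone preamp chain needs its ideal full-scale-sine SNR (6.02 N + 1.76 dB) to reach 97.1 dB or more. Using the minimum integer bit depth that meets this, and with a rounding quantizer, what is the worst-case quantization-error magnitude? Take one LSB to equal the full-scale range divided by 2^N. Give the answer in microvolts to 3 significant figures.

28.2 µV

V_FS = 3.69 V.
N ≥ (97.1 − 1.76)/6.02 = 15.837 → N_min = 16.
Step size = 3.69/65536 V = 56.305 µV.
Max error for round-to-nearest is LSB/2 = 28.2 µV.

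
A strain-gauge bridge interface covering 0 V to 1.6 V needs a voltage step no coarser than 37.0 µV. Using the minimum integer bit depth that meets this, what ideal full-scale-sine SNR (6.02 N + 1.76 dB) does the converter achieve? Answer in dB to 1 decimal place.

Span = 1.6 V.
Need 2^N ≥ 1.6 V / 37.0 µV = 43240 → N_min = 16.
Ideal SNR at N = 16: 6.02·16 + 1.76 = 98.1 dB.

98.1 dB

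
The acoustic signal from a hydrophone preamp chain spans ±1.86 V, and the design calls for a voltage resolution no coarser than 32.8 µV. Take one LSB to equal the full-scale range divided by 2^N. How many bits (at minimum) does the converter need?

The full-scale span is 1.86 − (-1.86) = 3.72 V.
Levels needed ≥ 3.72/32.8 µV = 113400. 2^17 = 131072 suffices, so N_min = 17.

17 bits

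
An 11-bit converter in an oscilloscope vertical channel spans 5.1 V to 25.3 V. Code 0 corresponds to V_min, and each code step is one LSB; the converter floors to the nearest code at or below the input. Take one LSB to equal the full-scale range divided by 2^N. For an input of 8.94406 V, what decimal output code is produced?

Range = 25.3 − (5.1) = 20.2 V. LSB = 20.2 V / 2^11 ≈ 9.863 mV.
code = ⌊(V_in − V_min)/LSB⌋ = ⌊(V_in − V_min) × 2^11 / range⌋
     = ⌊(8.94406 − (5.1)) × 2048 / 20.2⌋ = ⌊3.84406 × 2048/20.2⌋
     = ⌊389.734⌋ = 389.

389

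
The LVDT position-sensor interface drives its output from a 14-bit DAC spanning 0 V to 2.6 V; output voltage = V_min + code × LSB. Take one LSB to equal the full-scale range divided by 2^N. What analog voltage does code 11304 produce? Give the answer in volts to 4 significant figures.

1.794 V

Full-scale range = 2.6 V. LSB = 2.6 V / 2^14.
V_out = V_min + code × LSB = 0 V + 11304 × 2.6 V / 16384
      = 0 V + 1.79385 V = 1.79385 V.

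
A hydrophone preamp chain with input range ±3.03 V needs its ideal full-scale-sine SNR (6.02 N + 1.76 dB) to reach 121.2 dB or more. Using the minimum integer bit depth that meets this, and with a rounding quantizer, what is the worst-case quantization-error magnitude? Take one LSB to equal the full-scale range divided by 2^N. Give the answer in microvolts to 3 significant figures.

Span: 3.03 V − (-3.03 V) = 6.06 V.
6.02 N + 1.76 ≥ 121.2 gives N ≥ 19.841, so the minimum integer is 20.
LSB = 6.06 V ÷ 2^20 = 6.06/1048576 V = 5.7793 µV.
Max error for round-to-nearest is LSB/2 = 2.89 µV.

2.89 µV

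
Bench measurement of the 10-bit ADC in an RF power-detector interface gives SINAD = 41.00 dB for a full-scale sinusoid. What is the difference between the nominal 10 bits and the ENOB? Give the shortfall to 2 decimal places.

N_eff = (41.00 − 1.76)/6.02 = 6.5183 bits.
Shortfall = 10 − 6.5183 = 3.4817 bits.

3.48 bits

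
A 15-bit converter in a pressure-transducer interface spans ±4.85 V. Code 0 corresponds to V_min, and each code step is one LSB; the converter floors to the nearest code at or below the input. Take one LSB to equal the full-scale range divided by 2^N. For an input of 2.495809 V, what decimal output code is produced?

24815

The full-scale span is 4.85 − (-4.85) = 9.7 V. LSB = 9.7 V / 2^15 ≈ 296.0 µV.
code = ⌊(V_in − V_min)/LSB⌋ = ⌊(V_in − V_min) × 2^15 / range⌋
     = ⌊(2.495809 − (-4.85)) × 32768 / 9.7⌋ = ⌊7.345809 × 32768/9.7⌋
     = ⌊24815.203⌋ = 24815.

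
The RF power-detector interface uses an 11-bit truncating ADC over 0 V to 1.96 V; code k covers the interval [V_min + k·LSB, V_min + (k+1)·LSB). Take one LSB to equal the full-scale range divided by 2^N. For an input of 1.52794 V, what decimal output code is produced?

1596

Range is 1.96 V. LSB = 1.96 V / 2^11 ≈ 0.9570 mV.
(V_in − V_min) × 2^11/range = (1.52794 − (0)) × 2048/1.96 = 1596.541.
Floor → code = 1596.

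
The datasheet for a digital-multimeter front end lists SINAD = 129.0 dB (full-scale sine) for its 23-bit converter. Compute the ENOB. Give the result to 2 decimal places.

(129.0 − 1.76) / 6.02 = 127.24/6.02 = 21.1362 effective bits.

21.14 bits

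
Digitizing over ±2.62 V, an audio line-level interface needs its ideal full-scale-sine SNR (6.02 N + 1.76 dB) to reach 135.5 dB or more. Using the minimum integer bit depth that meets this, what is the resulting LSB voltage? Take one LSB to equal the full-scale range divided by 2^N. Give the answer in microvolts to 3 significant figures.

Full-scale range = 2.62 V − (-2.62 V) = 5.24 V.
Solving 6.02 N ≥ 135.5 − 1.76: N ≥ 22.216. Round up → N = 23.
LSB = 5.24 V ÷ 2^23 = 5.24/8388608 V = 0.625 µV.

0.625 µV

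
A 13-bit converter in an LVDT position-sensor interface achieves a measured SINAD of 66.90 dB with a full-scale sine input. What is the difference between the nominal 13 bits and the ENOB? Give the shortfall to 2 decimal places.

2.18 bits

N_eff = (66.90 − 1.76)/6.02 = 10.8206 bits.
13 − 10.8206 = 2.18 bits below nominal.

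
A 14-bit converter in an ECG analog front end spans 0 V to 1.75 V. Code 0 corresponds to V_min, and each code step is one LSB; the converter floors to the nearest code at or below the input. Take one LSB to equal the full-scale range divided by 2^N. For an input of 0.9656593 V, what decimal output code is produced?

V_FS = 1.75 V. LSB = 1.75 V / 2^14 ≈ 106.8 µV.
(V_in − V_min) × 2^14/range = (0.9656593 − (0)) × 16384/1.75 = 9040.778.
Floor → code = 9040.

9040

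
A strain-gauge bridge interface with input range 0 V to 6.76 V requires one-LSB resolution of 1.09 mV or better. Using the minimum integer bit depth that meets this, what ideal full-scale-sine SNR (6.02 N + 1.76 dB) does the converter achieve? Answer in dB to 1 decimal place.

Span = 6.76 V.
Levels needed ≥ 6.76/1.09 mV = 6202. 2^13 = 8192 suffices, so N_min = 13.
SNR = 6.02 × 13 + 1.76 = 80.02 dB.

80.0 dB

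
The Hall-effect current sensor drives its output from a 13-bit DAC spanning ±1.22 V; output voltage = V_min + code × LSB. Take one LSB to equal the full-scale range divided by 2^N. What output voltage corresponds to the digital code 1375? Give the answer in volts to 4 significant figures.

The full-scale span is 1.22 − (-1.22) = 2.44 V. LSB = 2.44 V / 2^13.
Output = V_min + (1375/8192) × range = -1.22 + 0.167847 × 2.44 V
      = -1.22 + 0.409546 = -0.810454 V.

-0.8105 V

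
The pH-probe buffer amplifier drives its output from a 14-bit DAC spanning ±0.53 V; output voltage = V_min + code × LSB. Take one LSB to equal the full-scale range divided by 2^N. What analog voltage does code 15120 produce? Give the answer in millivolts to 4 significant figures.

Span: 0.53 V − (-0.53 V) = 1.06 V. LSB = 1.06 V / 2^14.
Output = V_min + (15120/16384) × range = -0.53 + 0.922852 × 1.06 V
      = -0.53 V + 0.978223 V = 0.448223 V.

448.2 mV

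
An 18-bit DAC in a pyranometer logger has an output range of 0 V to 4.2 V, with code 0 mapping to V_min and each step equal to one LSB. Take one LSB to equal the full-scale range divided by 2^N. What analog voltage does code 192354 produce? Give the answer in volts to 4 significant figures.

Full-scale range = 4.2 V. LSB = 4.2 V / 2^18.
Output = V_min + (192354/262144) × range = 0 + 0.733772 × 4.2 V
      = 0 + 3.08184 = 3.08184 V.

3.082 V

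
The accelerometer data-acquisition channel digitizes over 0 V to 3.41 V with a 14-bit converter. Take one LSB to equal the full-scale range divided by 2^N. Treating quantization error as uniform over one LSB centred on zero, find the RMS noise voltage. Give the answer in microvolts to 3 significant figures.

Range is 3.41 V.
One LSB is 3.41 V / 16384 = 208.13 µV.
σ_q = LSB/√12 = 208.13 µV/3.4641 = 60.1 µV.

60.1 µV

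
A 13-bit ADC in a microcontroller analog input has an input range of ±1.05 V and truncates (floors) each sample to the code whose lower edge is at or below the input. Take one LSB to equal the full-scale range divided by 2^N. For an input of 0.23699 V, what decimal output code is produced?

5020

The full-scale span is 1.05 − (-1.05) = 2.1 V. LSB = 2.1 V / 2^13 ≈ 256.3 µV.
V_in − V_min = 0.23699 − (-1.05) = 1.28699 V.
Divide by LSB: 1.28699 × 8192/2.1 = 5020.4867.
Truncating gives code 5020.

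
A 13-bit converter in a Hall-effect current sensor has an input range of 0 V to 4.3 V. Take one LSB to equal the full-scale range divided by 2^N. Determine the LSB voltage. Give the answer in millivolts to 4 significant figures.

Full-scale range = 4.3 V.
There are 2^13 = 8192 steps.
One LSB is 4.3 V / 8192 = 0.5249 mV.

0.5249 mV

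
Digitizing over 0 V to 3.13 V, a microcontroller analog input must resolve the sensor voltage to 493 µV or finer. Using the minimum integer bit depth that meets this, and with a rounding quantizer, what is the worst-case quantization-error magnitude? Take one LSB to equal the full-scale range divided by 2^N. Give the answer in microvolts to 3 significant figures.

Range is 3.13 V.
Need 2^N ≥ 3.13 V / 493 µV = 6349 → N_min = 13.
One LSB is 3.13 V / 8192 = 382.08 µV.
|e|_max = LSB/2 = 191 µV.

191 µV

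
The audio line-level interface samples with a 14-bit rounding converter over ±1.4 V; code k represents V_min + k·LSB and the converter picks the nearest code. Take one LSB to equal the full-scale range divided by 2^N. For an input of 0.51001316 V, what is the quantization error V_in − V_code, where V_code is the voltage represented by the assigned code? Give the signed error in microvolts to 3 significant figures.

+52.2 µV

Full-scale range = 1.4 V − (-1.4 V) = 2.8 V. LSB = 2.8 V / 2^14 ≈ 170.9 µV.
(0.51001316 − (-1.4)) / LSB = 1.91001316 × 16384/2.8 = 11176.3056. Nearest integer: k = 11176.
V_code = V_min + k × range/2^14 = -1.4 + 11176 × 2.8/16384 = 0.50996093750 V.
e = 0.51001316 − (0.50996093750) = +52.2 µV.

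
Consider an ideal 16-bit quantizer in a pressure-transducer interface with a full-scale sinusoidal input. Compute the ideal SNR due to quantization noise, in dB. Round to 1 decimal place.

For an ideal N-bit converter with full-scale sine input, SNR = 6.02 N + 1.76 dB. SNR = 6.02 × 16 + 1.76 = 96.32 + 1.76 = 98.08 dB.

98.1 dB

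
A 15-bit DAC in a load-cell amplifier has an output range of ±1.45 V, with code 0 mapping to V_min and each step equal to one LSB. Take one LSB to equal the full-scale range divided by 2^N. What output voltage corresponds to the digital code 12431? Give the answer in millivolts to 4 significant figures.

-349.8 mV

Range = 1.45 − (-1.45) = 2.9 V. LSB = 2.9 V / 2^15.
Output = V_min + (12431/32768) × range = -1.45 + 0.379364 × 2.9 V
      = -1.45 + 1.10016 = -0.349844 V.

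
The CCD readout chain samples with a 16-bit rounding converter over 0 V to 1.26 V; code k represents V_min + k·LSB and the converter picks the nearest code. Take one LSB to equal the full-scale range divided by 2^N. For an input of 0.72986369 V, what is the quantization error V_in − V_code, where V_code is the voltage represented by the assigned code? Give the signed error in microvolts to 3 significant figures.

+3.46 µV

Full-scale range = 1.26 V. LSB = 1.26 V / 2^16 ≈ 19.23 µV.
Position in LSBs: (0.72986369 − (0)) × 65536/1.26 = 37962.1800; rounding gives k = 37962.
V_code = 0 + (37962/65536) × 1.26 = 0.72986022949 V.
e = 0.72986369 − (0.72986022949) = +3.46 µV.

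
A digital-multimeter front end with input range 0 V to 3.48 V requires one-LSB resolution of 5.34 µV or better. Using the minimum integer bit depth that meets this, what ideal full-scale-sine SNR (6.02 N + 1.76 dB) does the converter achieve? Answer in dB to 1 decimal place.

122.2 dB

Range is 3.48 V.
Required number of levels: 3.48/5.34 µV = 651690; smallest N with 2^N ≥ that is 20.
SNR = 6.02 × 20 + 1.76 = 122.16 dB.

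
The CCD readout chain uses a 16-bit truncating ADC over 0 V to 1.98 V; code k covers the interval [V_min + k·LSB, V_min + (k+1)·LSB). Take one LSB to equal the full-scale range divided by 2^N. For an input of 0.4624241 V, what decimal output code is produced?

15305

V_FS = 1.98 V. LSB = 1.98 V / 2^16 ≈ 30.21 µV.
(V_in − V_min) × 2^16/range = (0.4624241 − (0)) × 65536/1.98 = 15305.771.
Floor → code = 15305.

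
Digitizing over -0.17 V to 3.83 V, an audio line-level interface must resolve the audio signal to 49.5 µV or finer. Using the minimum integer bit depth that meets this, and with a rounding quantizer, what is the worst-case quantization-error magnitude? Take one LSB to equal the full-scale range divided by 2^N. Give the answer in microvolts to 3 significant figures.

15.3 µV

Span: 3.83 V − (-0.17 V) = 4 V.
Levels needed ≥ 4/49.5 µV = 80810. 2^17 = 131072 suffices, so N_min = 17.
Step size = 4/131072 V = 30.518 µV.
Half an LSB is 15.3 µV.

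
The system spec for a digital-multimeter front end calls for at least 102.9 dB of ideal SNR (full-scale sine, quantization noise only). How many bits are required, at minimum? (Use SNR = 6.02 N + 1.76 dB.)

N ≥ (102.9 − 1.76)/6.02 = 16.801 → N_min = 17.

17 bits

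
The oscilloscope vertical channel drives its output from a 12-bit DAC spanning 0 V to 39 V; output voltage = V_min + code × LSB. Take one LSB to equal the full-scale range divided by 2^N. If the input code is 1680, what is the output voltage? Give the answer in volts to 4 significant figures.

Full-scale range = 39 V. LSB = 39 V / 2^12.
Output = V_min + (1680/4096) × range = 0 + 0.410156 × 39 V
      = 0 + 15.9961 = 15.9961 V.

16.00 V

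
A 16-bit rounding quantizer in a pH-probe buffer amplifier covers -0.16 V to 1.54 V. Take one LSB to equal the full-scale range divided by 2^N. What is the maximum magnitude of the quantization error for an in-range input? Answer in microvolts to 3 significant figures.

13.0 µV

The full-scale span is 1.54 − (-0.16) = 1.7 V.
LSB = 1.7 V ÷ 2^16 = 1.7/65536 V = 25.940 µV.
|e|_max = LSB/2 = 13.0 µV.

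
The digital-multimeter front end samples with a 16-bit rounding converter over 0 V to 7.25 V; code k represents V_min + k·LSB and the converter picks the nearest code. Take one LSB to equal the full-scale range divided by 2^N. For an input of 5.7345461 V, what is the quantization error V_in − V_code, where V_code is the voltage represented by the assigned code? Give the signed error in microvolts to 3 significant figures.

Range is 7.25 V. LSB = 7.25 V / 2^16 ≈ 110.6 µV.
Position in LSBs: (5.7345461 − (0)) × 65536/7.25 = 51837.1329; rounding gives k = 51837.
V_code = 0 + (51837/65536) × 7.25 = 5.7345314026 V.
e = 5.7345461 − (5.7345314026) = +14.7 µV.

+14.7 µV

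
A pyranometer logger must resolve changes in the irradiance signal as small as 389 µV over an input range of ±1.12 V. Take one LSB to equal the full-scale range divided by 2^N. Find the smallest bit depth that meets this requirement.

13 bits

Full-scale range = 1.12 V − (-1.12 V) = 2.24 V.
Need 2^N ≥ 2.24 V / 389 µV = 5758 → N_min = 13.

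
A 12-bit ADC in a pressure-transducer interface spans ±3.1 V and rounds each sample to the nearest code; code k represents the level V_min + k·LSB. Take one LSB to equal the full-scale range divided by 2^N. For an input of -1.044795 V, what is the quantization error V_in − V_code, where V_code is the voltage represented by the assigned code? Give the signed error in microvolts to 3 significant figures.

−361 µV

Full-scale range = 3.1 V − (-3.1 V) = 6.2 V. LSB = 6.2 V / 2^12 ≈ 1.514 mV.
(-1.044795 − (-3.1)) / LSB = 2.055205 × 4096/6.2 = 1357.7612. Nearest integer: k = 1358.
V_code = V_min + k × range/2^12 = -3.1 + 1358 × 6.2/4096 = -1.044433594 V.
e = -1.044795 − (-1.044433594) = −361 µV.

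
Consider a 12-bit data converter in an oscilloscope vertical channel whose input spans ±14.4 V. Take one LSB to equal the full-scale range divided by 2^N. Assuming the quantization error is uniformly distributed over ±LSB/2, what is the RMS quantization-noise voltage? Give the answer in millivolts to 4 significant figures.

Full-scale range = 14.4 V − (-14.4 V) = 28.8 V.
LSB = 28.8 V / 2^12 = 7.03125 mV.
For a uniform distribution on [−LSB/2, +LSB/2], V_rms = LSB/√12 = 7.03125 mV/3.4641 = 2.030 mV.

2.030 mV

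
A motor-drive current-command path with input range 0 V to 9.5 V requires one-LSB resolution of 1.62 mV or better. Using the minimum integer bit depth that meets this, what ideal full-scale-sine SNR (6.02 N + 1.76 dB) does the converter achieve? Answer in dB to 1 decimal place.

Span = 9.5 V.
Need 2^N ≥ 9.5 V / 1.62 mV = 5864 → N_min = 13.
Ideal SNR at N = 13: 6.02·13 + 1.76 = 80.0 dB.

80.0 dB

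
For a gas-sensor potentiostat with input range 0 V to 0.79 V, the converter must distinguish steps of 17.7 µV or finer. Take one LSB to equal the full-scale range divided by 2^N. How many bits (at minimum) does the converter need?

16 bits

Full-scale range = 0.79 V.
0.79 V / 17.7 µV = 44630. Since 2^15 = 32768 and 2^16 = 65536, N = 16.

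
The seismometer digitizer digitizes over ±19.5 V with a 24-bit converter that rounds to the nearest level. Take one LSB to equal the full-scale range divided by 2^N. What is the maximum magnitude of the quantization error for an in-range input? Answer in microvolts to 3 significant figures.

Full-scale range = 19.5 V − (-19.5 V) = 39 V.
Step size = 39/16777216 V = 2.3246 µV.
|e|_max = LSB/2 = 1.16 µV.

1.16 µV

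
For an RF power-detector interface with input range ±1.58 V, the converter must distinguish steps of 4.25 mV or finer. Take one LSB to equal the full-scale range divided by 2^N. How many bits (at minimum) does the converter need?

Full-scale range = 1.58 V − (-1.58 V) = 3.16 V.
Levels needed ≥ 3.16/4.25 mV = 743.5. 2^10 = 1024 suffices, so N_min = 10.

10 bits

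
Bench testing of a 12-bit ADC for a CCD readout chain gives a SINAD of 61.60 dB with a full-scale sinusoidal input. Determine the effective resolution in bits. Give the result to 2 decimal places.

9.94 bits

ENOB = (SINAD − 1.76) / 6.02 = (61.60 − 1.76) / 6.02 = 59.84 / 6.02 = 9.9402.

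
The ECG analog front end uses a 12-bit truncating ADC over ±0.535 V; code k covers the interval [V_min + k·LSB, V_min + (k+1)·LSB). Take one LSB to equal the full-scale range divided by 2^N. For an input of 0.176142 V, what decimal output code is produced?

Full-scale range = 0.535 V − (-0.535 V) = 1.07 V. LSB = 1.07 V / 2^12 ≈ 261.2 µV.
V_in − V_min = 0.176142 − (-0.535) = 0.711142 V.
Divide by LSB: 0.711142 × 4096/1.07 = 2722.2782.
Truncating gives code 2722.

2722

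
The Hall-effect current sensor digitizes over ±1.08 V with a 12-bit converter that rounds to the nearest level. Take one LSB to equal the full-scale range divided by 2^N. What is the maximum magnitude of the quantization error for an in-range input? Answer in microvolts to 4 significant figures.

263.7 µV

Range = 1.08 − (-1.08) = 2.16 V.
LSB = 2.16 V ÷ 2^12 = 2.16/4096 V = 0.527344 mV.
A rounding quantizer has |error| ≤ LSB/2 = 263.7 µV.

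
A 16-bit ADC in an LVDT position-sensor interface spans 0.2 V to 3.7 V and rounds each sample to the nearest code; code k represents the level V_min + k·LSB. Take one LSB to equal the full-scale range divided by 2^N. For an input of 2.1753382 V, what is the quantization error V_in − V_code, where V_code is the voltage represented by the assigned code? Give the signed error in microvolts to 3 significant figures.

+19.3 µV

The full-scale span is 3.7 − (0.2) = 3.5 V. LSB = 3.5 V / 2^16 ≈ 53.41 µV.
(V_in − V_min)/LSB = (2.1753382 − (0.2)) × 65536/3.5 = 36987.3612 → nearest code k = 36987.
Reconstructed level: 0.2 + 36987 × 3.5/65536 V = 2.1753189087 V.
Error = V_in − V_code = 2.1753382 − (2.1753189087) = +19.3 µV.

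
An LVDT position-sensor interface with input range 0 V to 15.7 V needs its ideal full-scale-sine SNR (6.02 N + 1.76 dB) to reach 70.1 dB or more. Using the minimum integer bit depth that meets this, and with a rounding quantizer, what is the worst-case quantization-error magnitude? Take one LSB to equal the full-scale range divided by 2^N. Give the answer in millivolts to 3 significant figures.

V_FS = 15.7 V.
Required N = ⌈(70.1 − 1.76)/6.02⌉ = ⌈11.352⌉ = 12.
LSB = 15.7 V ÷ 2^12 = 15.7/4096 V = 3.8330 mV.
Half an LSB is 1.92 mV.

1.92 mV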